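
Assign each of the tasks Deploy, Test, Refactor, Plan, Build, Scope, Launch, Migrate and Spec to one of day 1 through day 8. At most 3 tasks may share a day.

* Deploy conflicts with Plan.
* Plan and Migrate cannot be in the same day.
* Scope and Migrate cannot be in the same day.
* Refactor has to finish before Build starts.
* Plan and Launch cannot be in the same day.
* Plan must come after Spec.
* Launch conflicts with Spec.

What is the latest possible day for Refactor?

day 7

Downstream work caps Refactor at day 7.
Refactor at day 7 is achievable: Scope in day 2, Refactor in day 7, Plan in day 2, Build in day 8, Launch in day 3, Migrate in day 3, Spec in day 1, Test in day 1, Deploy in day 1.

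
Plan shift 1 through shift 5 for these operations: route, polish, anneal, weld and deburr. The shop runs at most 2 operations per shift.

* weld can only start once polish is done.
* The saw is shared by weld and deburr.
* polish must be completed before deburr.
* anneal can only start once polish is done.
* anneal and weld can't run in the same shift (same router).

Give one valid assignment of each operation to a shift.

deburr=shift 2, anneal=shift 2, weld=shift 3, polish=shift 1, route=shift 1

Checking: polish(shift 1) before weld(shift 3); polish(shift 1) before deburr(shift 2); polish(shift 1) before anneal(shift 2); anneal(shift 2) != weld(shift 3); weld(shift 3) != deburr(shift 2); max 2 per shift (cap 2).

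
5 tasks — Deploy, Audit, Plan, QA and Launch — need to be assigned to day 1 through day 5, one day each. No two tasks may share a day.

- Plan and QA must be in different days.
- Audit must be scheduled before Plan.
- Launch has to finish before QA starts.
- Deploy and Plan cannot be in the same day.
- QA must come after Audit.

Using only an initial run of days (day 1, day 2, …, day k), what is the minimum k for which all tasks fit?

5

The precedence chain requires at least 2 distinct days.
With at most 1 per day and 5 tasks, at least 5 days are needed.
5 works (last occupied day: day 5): for example Audit=day 1, Deploy=day 5, QA=day 3, Plan=day 4, Launch=day 2.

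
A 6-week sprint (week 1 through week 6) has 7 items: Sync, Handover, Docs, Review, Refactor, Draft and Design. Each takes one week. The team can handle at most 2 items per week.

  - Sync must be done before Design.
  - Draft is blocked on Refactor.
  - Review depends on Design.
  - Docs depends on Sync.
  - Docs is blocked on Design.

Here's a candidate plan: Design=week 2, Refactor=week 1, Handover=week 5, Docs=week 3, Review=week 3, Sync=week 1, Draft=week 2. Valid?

Yes

Sync must be done before Design — holds.
Docs depends on Sync — holds.
Docs is blocked on Design — holds.
Draft is blocked on Refactor — holds.
The team can handle at most 2 items per week — holds.
Review depends on Design — holds.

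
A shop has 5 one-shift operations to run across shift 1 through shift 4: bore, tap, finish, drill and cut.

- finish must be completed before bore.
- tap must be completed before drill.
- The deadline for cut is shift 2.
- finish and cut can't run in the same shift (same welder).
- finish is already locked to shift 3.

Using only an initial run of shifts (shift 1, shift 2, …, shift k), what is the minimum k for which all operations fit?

The precedence chain requires at least 2 distinct shifts.
Propagating the time windows through the other constraints, bore can't land before shift 4, so the schedule must run through at least shift 4.
4 works (last occupied shift: shift 4): for example drill in shift 2; finish in shift 3; tap in shift 1; cut in shift 1; bore in shift 4.

4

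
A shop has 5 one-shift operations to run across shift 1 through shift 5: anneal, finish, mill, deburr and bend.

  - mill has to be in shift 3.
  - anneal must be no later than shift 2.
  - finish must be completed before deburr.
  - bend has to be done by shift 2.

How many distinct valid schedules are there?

40

Splitting on anneal: it can be shift 1 (20), shift 2 (20). Listing each branch's schedules as (finish, mill, deburr, bend) by shift number:
anneal=shift 1: (1,3,2,1) (1,3,2,2) (1,3,3,1) (1,3,3,2) (1,3,4,1) (1,3,4,2) (1,3,5,1) (1,3,5,2) (2,3,3,1) (2,3,3,2) (2,3,4,1) (2,3,4,2) (2,3,5,1) (2,3,5,2) (3,3,4,1) (3,3,4,2) (3,3,5,1) (3,3,5,2) (4,3,5,1) (4,3,5,2) — 20.
anneal=shift 2: (1,3,2,1) (1,3,2,2) (1,3,3,1) (1,3,3,2) (1,3,4,1) (1,3,4,2) (1,3,5,1) (1,3,5,2) (2,3,3,1) (2,3,3,2) (2,3,4,1) (2,3,4,2) (2,3,5,1) (2,3,5,2) (3,3,4,1) (3,3,4,2) (3,3,5,1) (3,3,5,2) (4,3,5,1) (4,3,5,2) — 20.
Summing: 20 + 20 = 40.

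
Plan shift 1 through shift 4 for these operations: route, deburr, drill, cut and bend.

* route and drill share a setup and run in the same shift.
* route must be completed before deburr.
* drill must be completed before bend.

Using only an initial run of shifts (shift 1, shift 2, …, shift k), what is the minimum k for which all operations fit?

2

The precedence chain requires at least 2 distinct shifts.
2 works (last occupied shift: shift 2): for example cut -> shift 1; deburr -> shift 2; drill -> shift 1; route -> shift 1; bend -> shift 2.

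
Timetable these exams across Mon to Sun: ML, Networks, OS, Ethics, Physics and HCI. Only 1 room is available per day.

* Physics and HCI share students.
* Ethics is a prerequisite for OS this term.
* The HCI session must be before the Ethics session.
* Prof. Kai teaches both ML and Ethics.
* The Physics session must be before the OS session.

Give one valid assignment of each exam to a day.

Physics -> Wed, OS -> Thu, ML -> Fri, HCI -> Mon, Networks -> Sat, Ethics -> Tue

Checking: Ethics(Tue) before OS(Thu); HCI(Mon) before Ethics(Tue); Physics(Wed) before OS(Thu); ML(Fri) != Ethics(Tue); Physics(Wed) != HCI(Mon); max 1 per day (cap 1).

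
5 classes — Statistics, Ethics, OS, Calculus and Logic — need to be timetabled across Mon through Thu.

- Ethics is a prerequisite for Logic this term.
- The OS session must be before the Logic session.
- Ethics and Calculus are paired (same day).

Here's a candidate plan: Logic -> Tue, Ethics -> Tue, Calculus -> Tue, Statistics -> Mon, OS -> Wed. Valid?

The OS session must be before the Logic session — violated.
Ethics and Calculus are paired (same day) — holds.
Ethics is a prerequisite for Logic this term — violated.

No. The OS session must be before the Logic session is not satisfied.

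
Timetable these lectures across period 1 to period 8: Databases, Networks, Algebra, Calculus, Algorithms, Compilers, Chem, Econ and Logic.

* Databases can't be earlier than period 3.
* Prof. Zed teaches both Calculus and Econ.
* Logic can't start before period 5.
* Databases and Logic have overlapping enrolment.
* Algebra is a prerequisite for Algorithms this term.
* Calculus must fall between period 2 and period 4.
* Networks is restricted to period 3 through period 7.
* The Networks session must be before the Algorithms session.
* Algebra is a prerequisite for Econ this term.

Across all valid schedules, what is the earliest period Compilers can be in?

Compilers at period 1 is achievable: Econ in period 3; Algebra in period 1; Logic in period 5; Compilers in period 1; Algorithms in period 4; Chem in period 1; Networks in period 3; Databases in period 3; Calculus in period 2.

period 1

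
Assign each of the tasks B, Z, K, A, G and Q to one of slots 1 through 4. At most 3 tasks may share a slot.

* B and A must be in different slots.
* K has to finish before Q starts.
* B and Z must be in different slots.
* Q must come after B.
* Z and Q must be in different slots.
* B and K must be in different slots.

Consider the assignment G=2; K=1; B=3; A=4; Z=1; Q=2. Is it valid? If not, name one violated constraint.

No — it violates: Q must come after B

B and K must be in different slots — holds.
B and Z must be in different slots — holds.
Q must come after B — violated.
B and A must be in different slots — holds.
K has to finish before Q starts — holds.
At most 3 tasks may share a slot — holds.
Z and Q must be in different slots — holds.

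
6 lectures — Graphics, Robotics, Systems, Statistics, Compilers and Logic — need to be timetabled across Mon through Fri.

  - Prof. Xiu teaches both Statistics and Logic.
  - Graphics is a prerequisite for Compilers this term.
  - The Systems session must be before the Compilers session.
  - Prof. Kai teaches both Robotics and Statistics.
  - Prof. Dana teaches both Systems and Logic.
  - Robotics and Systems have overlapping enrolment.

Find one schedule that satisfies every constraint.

Systems -> Mon; Robotics -> Tue; Logic -> Tue; Graphics -> Mon; Statistics -> Mon; Compilers -> Tue

Checking: Systems(Mon) before Compilers(Tue); Graphics(Mon) before Compilers(Tue); Robotics(Tue) != Statistics(Mon); Statistics(Mon) != Logic(Tue); Robotics(Tue) != Systems(Mon); Systems(Mon) != Logic(Tue).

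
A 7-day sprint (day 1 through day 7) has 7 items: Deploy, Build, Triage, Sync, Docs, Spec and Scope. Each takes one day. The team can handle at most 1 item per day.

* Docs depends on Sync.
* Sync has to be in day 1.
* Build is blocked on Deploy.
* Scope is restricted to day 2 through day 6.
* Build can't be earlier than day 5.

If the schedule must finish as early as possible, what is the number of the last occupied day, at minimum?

7

The precedence chain requires at least 2 distinct days.
With at most 1 per day and 7 work items, at least 7 days are needed.
Build can't be placed before day 5, so the schedule must run through at least day 5.
7 works (last occupied day: day 7): for example Build -> day 5; Scope -> day 2; Spec -> day 7; Docs -> day 4; Sync -> day 1; Deploy -> day 3; Triage -> day 6.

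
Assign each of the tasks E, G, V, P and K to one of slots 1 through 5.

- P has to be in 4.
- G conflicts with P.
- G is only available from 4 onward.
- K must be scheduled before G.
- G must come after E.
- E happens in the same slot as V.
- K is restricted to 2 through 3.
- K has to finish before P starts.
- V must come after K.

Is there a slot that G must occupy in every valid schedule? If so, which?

G's window is 4–5.
P is fixed at 4, and G can't share a slot with P.
So G must be 5.

5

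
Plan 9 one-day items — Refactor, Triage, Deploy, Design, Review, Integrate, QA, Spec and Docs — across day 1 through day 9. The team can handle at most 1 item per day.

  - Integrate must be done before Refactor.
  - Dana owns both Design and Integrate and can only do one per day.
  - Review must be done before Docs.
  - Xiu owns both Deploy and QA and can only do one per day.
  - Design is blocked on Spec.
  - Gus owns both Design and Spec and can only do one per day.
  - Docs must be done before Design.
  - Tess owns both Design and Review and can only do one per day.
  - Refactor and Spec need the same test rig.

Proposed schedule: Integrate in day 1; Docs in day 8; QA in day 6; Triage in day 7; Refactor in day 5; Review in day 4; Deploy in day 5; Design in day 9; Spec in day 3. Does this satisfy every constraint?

Docs must be done before Design — holds.
Refactor and Spec need the same test rig — holds.
Xiu owns both Deploy and QA and can only do one per day — holds.
Review must be done before Docs — holds.
Design is blocked on Spec — holds.
Gus owns both Design and Spec and can only do one per day — holds.
Tess owns both Design and Review and can only do one per day — holds.
Integrate must be done before Refactor — holds.
The team can handle at most 1 item per day — violated.
Dana owns both Design and Integrate and can only do one per day — holds.

No — it violates: The team can handle at most 1 item per day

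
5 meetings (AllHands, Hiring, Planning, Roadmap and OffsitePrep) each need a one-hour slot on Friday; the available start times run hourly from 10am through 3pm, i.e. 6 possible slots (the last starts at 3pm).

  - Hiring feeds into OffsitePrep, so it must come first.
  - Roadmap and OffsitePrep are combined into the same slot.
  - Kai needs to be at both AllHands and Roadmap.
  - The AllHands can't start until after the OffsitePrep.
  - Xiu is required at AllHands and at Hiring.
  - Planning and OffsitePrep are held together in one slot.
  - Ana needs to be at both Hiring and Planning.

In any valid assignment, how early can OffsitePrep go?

11am

Precedence pushes OffsitePrep to at least 11am; downstream work caps OffsitePrep at 2pm.
OffsitePrep at 11am is achievable: AllHands in 12pm, OffsitePrep in 11am, Roadmap in 11am, Hiring in 10am, Planning in 11am.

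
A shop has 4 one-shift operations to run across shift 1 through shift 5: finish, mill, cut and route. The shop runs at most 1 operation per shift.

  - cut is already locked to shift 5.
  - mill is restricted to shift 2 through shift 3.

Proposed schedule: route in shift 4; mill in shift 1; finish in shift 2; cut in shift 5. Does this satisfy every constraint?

No. mill is restricted to shift 2 through shift 3 is not satisfied.

mill is restricted to shift 2 through shift 3 — violated.
cut is already locked to shift 5 — holds.
The shop runs at most 1 operation per shift — holds.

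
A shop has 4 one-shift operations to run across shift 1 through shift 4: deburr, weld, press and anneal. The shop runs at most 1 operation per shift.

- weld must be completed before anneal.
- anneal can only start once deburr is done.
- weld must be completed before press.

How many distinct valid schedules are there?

Splitting on deburr: it can be shift 1 (2), shift 2 (2), shift 3 (1). Listing each branch's schedules as (weld, press, anneal) by shift number:
deburr=shift 1: (2,3,4) (2,4,3) — 2.
deburr=shift 2: (1,3,4) (1,4,3) — 2.
deburr=shift 3: (1,2,4) — 1.
Summing: 2 + 2 + 1 = 5.

5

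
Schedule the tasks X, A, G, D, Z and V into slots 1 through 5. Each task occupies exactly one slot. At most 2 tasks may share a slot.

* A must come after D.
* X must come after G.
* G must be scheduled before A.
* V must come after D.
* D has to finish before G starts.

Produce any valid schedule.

D -> 1; V -> 2; G -> 2; Z -> 1; X -> 3; A -> 3

Checking: G(2) before A(3); D(1) before A(3); D(1) before G(2); G(2) before X(3); D(1) before V(2); max 2 per slot (cap 2).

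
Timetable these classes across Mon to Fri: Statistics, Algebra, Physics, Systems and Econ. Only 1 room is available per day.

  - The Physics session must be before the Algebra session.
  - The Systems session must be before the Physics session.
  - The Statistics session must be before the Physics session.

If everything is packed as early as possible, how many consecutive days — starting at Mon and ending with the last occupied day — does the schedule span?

5 days

The precedence chain requires at least 3 distinct days.
With at most 1 per day and 5 classes, at least 5 days are needed.
5 works (last occupied day: Fri): for example Algebra=Thu, Statistics=Mon, Physics=Wed, Systems=Tue, Econ=Fri.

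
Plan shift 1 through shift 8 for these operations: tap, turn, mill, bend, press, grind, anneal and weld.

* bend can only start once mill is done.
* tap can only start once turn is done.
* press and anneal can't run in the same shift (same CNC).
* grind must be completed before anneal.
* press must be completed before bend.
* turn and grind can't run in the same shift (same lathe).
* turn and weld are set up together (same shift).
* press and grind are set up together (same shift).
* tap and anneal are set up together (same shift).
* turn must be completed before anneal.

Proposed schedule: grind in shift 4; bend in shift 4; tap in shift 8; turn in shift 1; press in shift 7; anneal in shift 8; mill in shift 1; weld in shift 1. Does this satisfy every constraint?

Invalid. press must be completed before bend.

turn must be completed before anneal — holds.
tap can only start once turn is done — holds.
press must be completed before bend — violated.
turn and weld are set up together (same shift) — holds.
turn and grind can't run in the same shift (same lathe) — holds.
tap and anneal are set up together (same shift) — holds.
grind must be completed before anneal — holds.
bend can only start once mill is done — holds.
press and anneal can't run in the same shift (same CNC) — holds.
press and grind are set up together (same shift) — violated.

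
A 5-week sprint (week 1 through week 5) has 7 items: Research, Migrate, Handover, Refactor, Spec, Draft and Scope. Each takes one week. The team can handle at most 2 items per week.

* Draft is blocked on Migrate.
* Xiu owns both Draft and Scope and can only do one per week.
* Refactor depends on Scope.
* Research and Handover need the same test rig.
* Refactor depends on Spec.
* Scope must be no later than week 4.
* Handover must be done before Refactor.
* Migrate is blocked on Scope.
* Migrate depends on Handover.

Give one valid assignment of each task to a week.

Research=week 4; Handover=week 1; Spec=week 2; Draft=week 3; Migrate=week 2; Scope=week 1; Refactor=week 3

Checking: Handover(week 1) before Refactor(week 3); Scope(week 1) before Migrate(week 2); Scope(week 1) before Refactor(week 3); Handover(week 1) before Migrate(week 2); Migrate(week 2) before Draft(week 3); Spec(week 2) before Refactor(week 3); Research(week 4) != Handover(week 1); Draft(week 3) != Scope(week 1); Scope=week 1 in [week 1,week 4]; max 2 per week (cap 2).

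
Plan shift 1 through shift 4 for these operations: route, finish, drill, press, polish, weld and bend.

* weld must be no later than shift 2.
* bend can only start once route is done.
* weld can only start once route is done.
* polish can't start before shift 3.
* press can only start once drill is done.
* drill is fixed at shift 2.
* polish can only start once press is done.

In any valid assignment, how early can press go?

Precedence pushes press to at least shift 3; downstream work caps press at shift 3.
press at shift 3 is achievable: polish in shift 4; weld in shift 2; route in shift 1; press in shift 3; finish in shift 1; bend in shift 2; drill in shift 2.

shift 3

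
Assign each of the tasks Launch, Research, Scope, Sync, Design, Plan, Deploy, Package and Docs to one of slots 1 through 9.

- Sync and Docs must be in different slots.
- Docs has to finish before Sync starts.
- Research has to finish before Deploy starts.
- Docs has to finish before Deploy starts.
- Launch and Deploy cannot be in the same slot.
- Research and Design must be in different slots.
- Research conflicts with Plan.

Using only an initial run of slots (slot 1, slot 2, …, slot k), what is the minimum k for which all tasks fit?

2 slots

The precedence chain requires at least 2 distinct slots.
2 works (last occupied slot: 2): for example Plan in 2; Launch in 1; Package in 1; Scope in 1; Deploy in 2; Design in 2; Sync in 2; Docs in 1; Research in 1.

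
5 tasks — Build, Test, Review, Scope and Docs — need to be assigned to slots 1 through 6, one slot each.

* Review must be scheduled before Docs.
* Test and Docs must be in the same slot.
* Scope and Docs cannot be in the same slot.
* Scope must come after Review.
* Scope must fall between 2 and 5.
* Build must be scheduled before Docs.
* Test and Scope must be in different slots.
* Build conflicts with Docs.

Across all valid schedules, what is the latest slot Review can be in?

Downstream work caps Review at 4.
Review at 4 is achievable: Build -> 1, Test -> 6, Scope -> 5, Docs -> 6, Review -> 4.

4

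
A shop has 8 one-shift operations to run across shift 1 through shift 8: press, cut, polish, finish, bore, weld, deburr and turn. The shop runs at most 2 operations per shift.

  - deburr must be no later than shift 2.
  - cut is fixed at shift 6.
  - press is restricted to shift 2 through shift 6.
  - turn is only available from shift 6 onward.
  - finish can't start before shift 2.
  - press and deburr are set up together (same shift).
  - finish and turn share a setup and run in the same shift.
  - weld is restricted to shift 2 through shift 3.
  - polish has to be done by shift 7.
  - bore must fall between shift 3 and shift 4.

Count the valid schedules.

20

Splitting on finish: it can be shift 7 (9), shift 8 (11). Listing each branch's schedules as (press, cut, polish, bore, weld, deburr, turn) by shift number:
finish=shift 7: (2,6,1,3,3,2,7) (2,6,1,4,3,2,7) (2,6,3,4,3,2,7) (2,6,4,3,3,2,7) (2,6,4,4,3,2,7) (2,6,5,3,3,2,7) (2,6,5,4,3,2,7) (2,6,6,3,3,2,7) (2,6,6,4,3,2,7) — 9.
finish=shift 8: (2,6,1,3,3,2,8) (2,6,1,4,3,2,8) (2,6,3,4,3,2,8) (2,6,4,3,3,2,8) (2,6,4,4,3,2,8) (2,6,5,3,3,2,8) (2,6,5,4,3,2,8) (2,6,6,3,3,2,8) (2,6,6,4,3,2,8) (2,6,7,3,3,2,8) (2,6,7,4,3,2,8) — 11.
Summing: 9 + 11 = 20.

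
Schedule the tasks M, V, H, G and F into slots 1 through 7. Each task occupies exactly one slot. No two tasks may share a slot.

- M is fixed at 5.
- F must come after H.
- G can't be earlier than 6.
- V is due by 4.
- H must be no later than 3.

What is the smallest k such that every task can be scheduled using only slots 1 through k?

The precedence chain requires at least 2 distinct slots.
With at most 1 per slot and 5 tasks, at least 5 slots are needed.
G can't be placed before 6, so the schedule must run through at least slot 6.
6 works (last occupied slot: 6): for example H in 1; M in 5; F in 3; G in 6; V in 2.

6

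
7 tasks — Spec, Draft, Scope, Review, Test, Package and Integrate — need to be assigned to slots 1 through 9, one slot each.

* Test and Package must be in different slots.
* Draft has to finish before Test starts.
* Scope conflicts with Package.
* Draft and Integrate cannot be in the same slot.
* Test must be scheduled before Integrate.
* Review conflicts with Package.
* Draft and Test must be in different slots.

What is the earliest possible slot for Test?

Precedence pushes Test to at least 2; downstream work caps Test at 8.
Test at 2 is achievable: Package -> 3, Review -> 1, Integrate -> 3, Scope -> 1, Test -> 2, Draft -> 1, Spec -> 1.

2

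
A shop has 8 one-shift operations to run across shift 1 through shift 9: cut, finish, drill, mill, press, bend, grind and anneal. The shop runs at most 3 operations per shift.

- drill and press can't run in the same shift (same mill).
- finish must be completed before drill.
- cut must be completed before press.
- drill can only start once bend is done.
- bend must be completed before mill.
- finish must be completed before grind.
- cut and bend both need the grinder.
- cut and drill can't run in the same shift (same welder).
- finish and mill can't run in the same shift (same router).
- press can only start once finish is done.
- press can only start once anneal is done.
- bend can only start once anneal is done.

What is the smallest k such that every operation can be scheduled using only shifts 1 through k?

The precedence chain requires at least 3 distinct shifts.
With at most 3 per shift and 8 operations, at least 3 shifts are needed.
3 works (last occupied shift: shift 3): for example press -> shift 2, grind -> shift 2, bend -> shift 2, drill -> shift 3, cut -> shift 1, finish -> shift 1, anneal -> shift 1, mill -> shift 3.

3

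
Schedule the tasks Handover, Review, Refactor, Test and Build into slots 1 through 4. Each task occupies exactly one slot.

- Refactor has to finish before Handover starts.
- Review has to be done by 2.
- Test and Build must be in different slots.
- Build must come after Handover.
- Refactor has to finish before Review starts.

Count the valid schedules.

9

Splitting on Handover: it can be 2 (6), 3 (3). Listing each branch's schedules as (Review, Refactor, Test, Build):
Handover=2: (2,1,1,3) (2,1,1,4) (2,1,2,3) (2,1,2,4) (2,1,3,4) (2,1,4,3) — 6.
Handover=3: (2,1,1,4) (2,1,2,4) (2,1,3,4) — 3.
Summing: 6 + 3 = 9.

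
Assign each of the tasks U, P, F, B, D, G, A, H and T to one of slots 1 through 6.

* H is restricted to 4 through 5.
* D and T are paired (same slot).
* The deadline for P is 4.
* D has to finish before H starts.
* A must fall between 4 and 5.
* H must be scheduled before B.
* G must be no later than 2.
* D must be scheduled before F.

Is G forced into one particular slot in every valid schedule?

G can be 1 (e.g. P in 1; G in 1; U in 1; B in 5; H in 4; F in 2; A in 4; T in 1; D in 1) or 2 (e.g. D=1; U=1; T=1; P=1; A=4; B=5; H=4; G=2; F=2).

No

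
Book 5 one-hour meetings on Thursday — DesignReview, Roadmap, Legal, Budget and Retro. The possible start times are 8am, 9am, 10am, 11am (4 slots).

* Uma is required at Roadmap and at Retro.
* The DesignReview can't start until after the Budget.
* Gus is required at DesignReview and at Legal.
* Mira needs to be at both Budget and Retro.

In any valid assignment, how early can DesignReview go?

9am

Precedence pushes DesignReview to at least 9am.
DesignReview at 9am is achievable: Roadmap=8am, Budget=8am, Legal=8am, Retro=9am, DesignReview=9am.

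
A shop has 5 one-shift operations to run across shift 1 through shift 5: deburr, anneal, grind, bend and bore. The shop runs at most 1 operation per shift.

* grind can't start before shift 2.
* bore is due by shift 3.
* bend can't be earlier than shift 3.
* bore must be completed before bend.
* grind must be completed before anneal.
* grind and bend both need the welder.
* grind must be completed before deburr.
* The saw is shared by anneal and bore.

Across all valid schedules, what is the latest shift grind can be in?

Grind is available from shift 2; downstream work caps grind at shift 4.
grind at shift 2 is achievable: deburr in shift 4; grind in shift 2; anneal in shift 5; bore in shift 1; bend in shift 3.
Nothing later works — the conflict and capacity constraints rule out every shift after shift 2.

shift 2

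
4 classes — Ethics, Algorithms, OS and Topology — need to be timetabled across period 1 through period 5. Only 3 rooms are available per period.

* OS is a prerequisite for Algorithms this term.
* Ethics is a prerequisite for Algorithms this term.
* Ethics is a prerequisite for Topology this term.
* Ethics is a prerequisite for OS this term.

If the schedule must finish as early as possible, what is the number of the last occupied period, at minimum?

The precedence chain requires at least 3 distinct periods.
With at most 3 per period and 4 classes, at least 2 periods are needed.
3 works (last occupied period: period 3): for example Topology -> period 2, Ethics -> period 1, Algorithms -> period 3, OS -> period 2.

period 3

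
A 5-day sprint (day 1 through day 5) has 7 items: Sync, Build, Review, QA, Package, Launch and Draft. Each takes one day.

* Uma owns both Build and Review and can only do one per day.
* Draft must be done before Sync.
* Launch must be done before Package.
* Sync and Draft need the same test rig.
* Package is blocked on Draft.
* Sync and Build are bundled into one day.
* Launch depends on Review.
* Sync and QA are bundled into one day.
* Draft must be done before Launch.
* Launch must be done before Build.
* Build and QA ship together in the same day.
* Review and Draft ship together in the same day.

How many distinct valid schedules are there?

Splitting on Sync: it can be day 3 (3), day 4 (7), day 5 (10). Listing each branch's schedules as (Build, Review, QA, Package, Launch, Draft) by day number:
Sync=day 3: (3,1,3,3,2,1) (3,1,3,4,2,1) (3,1,3,5,2,1) — 3.
Sync=day 4: (4,1,4,3,2,1) (4,1,4,4,2,1) (4,1,4,4,3,1) (4,1,4,5,2,1) (4,1,4,5,3,1) (4,2,4,4,3,2) (4,2,4,5,3,2) — 7.
Sync=day 5: (5,1,5,3,2,1) (5,1,5,4,2,1) (5,1,5,4,3,1) (5,1,5,5,2,1) (5,1,5,5,3,1) (5,1,5,5,4,1) (5,2,5,4,3,2) (5,2,5,5,3,2) (5,2,5,5,4,2) (5,3,5,5,4,3) — 10.
Summing: 3 + 7 + 10 = 20.

20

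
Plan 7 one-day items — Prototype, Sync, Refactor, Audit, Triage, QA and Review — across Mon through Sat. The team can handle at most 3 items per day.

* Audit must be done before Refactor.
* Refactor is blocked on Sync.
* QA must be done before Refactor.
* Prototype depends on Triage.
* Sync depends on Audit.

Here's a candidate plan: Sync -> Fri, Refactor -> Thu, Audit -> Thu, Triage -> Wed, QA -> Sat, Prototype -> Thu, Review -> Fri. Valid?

No. QA must be done before Refactor is not satisfied.

Refactor is blocked on Sync — violated.
Prototype depends on Triage — holds.
The team can handle at most 3 items per day — holds.
Sync depends on Audit — holds.
QA must be done before Refactor — violated.
Audit must be done before Refactor — violated.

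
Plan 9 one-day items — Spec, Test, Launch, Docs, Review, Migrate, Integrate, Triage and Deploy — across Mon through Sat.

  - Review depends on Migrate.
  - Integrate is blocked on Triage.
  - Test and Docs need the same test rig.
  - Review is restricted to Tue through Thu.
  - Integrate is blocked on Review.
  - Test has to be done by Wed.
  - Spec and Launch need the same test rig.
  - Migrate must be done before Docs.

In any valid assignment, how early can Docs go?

Tue

Precedence pushes Docs to at least Tue.
Docs at Tue is achievable: Docs -> Tue, Migrate -> Mon, Review -> Tue, Test -> Mon, Spec -> Mon, Integrate -> Wed, Launch -> Tue, Triage -> Mon, Deploy -> Mon.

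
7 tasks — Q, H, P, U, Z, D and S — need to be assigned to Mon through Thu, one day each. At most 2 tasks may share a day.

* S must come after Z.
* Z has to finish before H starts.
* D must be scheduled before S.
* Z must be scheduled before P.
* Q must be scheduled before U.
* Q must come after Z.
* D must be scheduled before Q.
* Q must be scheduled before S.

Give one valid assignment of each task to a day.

U -> Thu; H -> Tue; Z -> Mon; Q -> Tue; S -> Wed; D -> Mon; P -> Wed

Checking: Z(Mon) before P(Wed); Q(Tue) before S(Wed); Q(Tue) before U(Thu); Z(Mon) before Q(Tue); D(Mon) before S(Wed); Z(Mon) before H(Tue); D(Mon) before Q(Tue); Z(Mon) before S(Wed); max 2 per day (cap 2).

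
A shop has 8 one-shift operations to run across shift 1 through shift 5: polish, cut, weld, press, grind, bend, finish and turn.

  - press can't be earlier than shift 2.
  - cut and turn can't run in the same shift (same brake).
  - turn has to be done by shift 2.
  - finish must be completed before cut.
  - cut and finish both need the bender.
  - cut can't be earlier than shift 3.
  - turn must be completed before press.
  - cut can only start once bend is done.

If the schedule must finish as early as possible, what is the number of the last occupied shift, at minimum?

3

The precedence chain requires at least 2 distinct shifts.
cut can't be placed before shift 3, so the schedule must run through at least shift 3.
3 works (last occupied shift: shift 3): for example polish=shift 1; weld=shift 1; turn=shift 1; press=shift 2; finish=shift 1; grind=shift 1; bend=shift 1; cut=shift 3.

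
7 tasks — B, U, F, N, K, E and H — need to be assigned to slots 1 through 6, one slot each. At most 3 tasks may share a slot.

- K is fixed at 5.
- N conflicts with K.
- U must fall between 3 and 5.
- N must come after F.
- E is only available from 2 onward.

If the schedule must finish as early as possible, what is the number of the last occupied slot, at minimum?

The precedence chain requires at least 2 distinct slots.
With at most 3 per slot and 7 tasks, at least 3 slots are needed.
K can't be placed before 5, so the schedule must run through at least slot 5.
5 works (last occupied slot: 5): for example U=3, B=1, H=1, K=5, N=2, E=2, F=1.

5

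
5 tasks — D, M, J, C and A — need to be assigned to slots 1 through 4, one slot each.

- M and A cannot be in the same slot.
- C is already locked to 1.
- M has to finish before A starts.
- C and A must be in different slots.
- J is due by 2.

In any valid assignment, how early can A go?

Precedence pushes A to at least 2.
A at 2 is achievable: C -> 1, M -> 1, J -> 1, A -> 2, D -> 1.

2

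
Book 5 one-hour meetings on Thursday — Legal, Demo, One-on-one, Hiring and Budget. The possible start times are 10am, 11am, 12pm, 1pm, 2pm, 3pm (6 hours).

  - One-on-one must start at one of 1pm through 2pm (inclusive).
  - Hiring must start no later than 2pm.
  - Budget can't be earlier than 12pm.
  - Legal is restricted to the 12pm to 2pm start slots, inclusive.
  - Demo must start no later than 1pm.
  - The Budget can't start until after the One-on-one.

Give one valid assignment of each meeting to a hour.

Legal -> 12pm; Demo -> 10am; One-on-one -> 1pm; Hiring -> 10am; Budget -> 2pm

Checking: One-on-one(1pm) before Budget(2pm); One-on-one=1pm in [1pm,2pm]; Budget=2pm in [12pm,3pm]; Demo=10am in [10am,1pm]; Hiring=10am in [10am,2pm]; Legal=12pm in [12pm,2pm].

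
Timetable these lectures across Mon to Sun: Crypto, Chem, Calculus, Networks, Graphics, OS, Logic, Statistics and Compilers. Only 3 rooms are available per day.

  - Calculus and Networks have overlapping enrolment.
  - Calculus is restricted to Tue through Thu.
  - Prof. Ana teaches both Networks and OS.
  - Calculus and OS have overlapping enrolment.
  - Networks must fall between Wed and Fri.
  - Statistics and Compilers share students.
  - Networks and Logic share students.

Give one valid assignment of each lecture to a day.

Statistics -> Tue, Chem -> Mon, Crypto -> Mon, Graphics -> Mon, OS -> Thu, Networks -> Wed, Calculus -> Tue, Compilers -> Wed, Logic -> Tue

Checking: Calculus(Tue) != OS(Thu); Networks(Wed) != OS(Thu); Networks(Wed) != Logic(Tue); Calculus(Tue) != Networks(Wed); Statistics(Tue) != Compilers(Wed); Calculus=Tue in [Tue,Thu]; Networks=Wed in [Wed,Fri]; max 3 per day (cap 3).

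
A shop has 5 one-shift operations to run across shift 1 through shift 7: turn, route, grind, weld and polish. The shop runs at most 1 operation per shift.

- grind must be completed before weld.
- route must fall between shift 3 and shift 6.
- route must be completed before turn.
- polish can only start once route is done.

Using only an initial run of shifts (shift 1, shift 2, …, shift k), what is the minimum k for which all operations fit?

The precedence chain requires at least 2 distinct shifts.
With at most 1 per shift and 5 operations, at least 5 shifts are needed.
Propagating the time windows through the other constraints, turn can't land before shift 4, so the schedule must run through at least shift 4.
5 works (last occupied shift: shift 5): for example route -> shift 3, weld -> shift 2, polish -> shift 5, grind -> shift 1, turn -> shift 4.

5 shifts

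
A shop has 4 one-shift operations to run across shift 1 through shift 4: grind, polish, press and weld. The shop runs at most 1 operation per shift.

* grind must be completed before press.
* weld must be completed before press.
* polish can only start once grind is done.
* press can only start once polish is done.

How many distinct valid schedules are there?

Enumerating: polish -> shift 2; press -> shift 4; weld -> shift 3; grind -> shift 1 | grind=shift 1; polish=shift 3; weld=shift 2; press=shift 4 | polish -> shift 3; press -> shift 4; grind -> shift 2; weld -> shift 1.

3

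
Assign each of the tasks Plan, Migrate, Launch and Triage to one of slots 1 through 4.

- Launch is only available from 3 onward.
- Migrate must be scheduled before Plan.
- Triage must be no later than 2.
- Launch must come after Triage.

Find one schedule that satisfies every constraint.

Plan=2; Triage=1; Migrate=1; Launch=3

Checking: Migrate(1) before Plan(2); Triage(1) before Launch(3); Triage=1 in [1,2]; Launch=3 in [3,4].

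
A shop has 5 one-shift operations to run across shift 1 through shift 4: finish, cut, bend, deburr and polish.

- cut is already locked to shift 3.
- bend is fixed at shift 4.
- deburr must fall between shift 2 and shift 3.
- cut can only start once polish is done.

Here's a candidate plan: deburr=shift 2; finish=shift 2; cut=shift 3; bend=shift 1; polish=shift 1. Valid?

cut can only start once polish is done — holds.
cut is already locked to shift 3 — holds.
deburr must fall between shift 2 and shift 3 — holds.
bend is fixed at shift 4 — violated.

No. bend is fixed at shift 4 is not satisfied.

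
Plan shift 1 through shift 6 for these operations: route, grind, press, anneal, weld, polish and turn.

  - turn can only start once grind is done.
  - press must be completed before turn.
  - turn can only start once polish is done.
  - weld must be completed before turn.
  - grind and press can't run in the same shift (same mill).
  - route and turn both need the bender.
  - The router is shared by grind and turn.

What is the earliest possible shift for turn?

shift 3

Precedence pushes turn to at least shift 2.
turn at shift 3 is achievable: grind in shift 1; turn in shift 3; press in shift 2; weld in shift 1; anneal in shift 1; polish in shift 1; route in shift 1.
Nothing earlier works — the conflict constraints rule out every shift before shift 3.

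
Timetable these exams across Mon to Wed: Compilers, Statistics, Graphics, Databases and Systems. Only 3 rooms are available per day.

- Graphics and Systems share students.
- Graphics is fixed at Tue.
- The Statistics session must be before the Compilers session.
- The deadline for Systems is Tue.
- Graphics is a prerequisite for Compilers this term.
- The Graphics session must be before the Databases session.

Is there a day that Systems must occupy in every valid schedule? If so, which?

Mon

Systems's window is Mon–Tue.
Graphics is fixed at Tue, and Systems can't share a day with Graphics.
So Systems must be Mon.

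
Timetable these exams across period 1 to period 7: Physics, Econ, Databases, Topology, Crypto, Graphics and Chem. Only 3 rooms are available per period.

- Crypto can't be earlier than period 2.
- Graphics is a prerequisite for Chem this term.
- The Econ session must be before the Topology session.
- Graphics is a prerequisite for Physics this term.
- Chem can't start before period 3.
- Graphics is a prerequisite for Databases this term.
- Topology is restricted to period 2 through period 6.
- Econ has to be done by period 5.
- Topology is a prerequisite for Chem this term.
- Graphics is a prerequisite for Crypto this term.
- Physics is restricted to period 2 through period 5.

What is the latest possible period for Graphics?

period 4

Downstream work caps Graphics at period 4.
Graphics at period 4 is achievable: Chem=period 5, Crypto=period 5, Topology=period 2, Physics=period 5, Databases=period 6, Graphics=period 4, Econ=period 1.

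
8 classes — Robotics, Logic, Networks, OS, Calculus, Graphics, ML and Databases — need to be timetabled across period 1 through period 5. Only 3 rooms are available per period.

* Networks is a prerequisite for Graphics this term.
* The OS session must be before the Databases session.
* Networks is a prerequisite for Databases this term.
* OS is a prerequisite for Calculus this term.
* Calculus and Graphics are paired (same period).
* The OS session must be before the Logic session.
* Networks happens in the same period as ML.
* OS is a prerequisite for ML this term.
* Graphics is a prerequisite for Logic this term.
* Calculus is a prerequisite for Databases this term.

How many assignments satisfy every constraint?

35

Splitting on Robotics: it can be period 1 (7), period 2 (7), period 3 (7), period 4 (7), period 5 (7). Listing each branch's schedules as (Logic, Networks, OS, Calculus, Graphics, ML, Databases) by period number:
Robotics=period 1: (4,2,1,3,3,2,4) (4,2,1,3,3,2,5) (5,2,1,3,3,2,4) (5,2,1,3,3,2,5) (5,2,1,4,4,2,5) (5,3,1,4,4,3,5) (5,3,2,4,4,3,5) — 7.
Robotics=period 2: (4,2,1,3,3,2,4) (4,2,1,3,3,2,5) (5,2,1,3,3,2,4) (5,2,1,3,3,2,5) (5,2,1,4,4,2,5) (5,3,1,4,4,3,5) (5,3,2,4,4,3,5) — 7.
Robotics=period 3: (4,2,1,3,3,2,4) (4,2,1,3,3,2,5) (5,2,1,3,3,2,4) (5,2,1,3,3,2,5) (5,2,1,4,4,2,5) (5,3,1,4,4,3,5) (5,3,2,4,4,3,5) — 7.
Robotics=period 4: (4,2,1,3,3,2,4) (4,2,1,3,3,2,5) (5,2,1,3,3,2,4) (5,2,1,3,3,2,5) (5,2,1,4,4,2,5) (5,3,1,4,4,3,5) (5,3,2,4,4,3,5) — 7.
Robotics=period 5: (4,2,1,3,3,2,4) (4,2,1,3,3,2,5) (5,2,1,3,3,2,4) (5,2,1,3,3,2,5) (5,2,1,4,4,2,5) (5,3,1,4,4,3,5) (5,3,2,4,4,3,5) — 7.
Summing: 7 + 7 + 7 + 7 + 7 = 35.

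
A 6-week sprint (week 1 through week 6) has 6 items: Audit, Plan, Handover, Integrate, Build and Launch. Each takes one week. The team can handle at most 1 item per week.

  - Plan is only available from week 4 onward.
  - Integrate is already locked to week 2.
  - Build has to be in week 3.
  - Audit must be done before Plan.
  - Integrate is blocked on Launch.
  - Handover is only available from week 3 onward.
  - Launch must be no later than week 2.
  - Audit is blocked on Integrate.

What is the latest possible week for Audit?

week 5

Precedence pushes Audit to at least week 3; downstream work caps Audit at week 5.
Audit at week 5 is achievable: Plan in week 6; Handover in week 4; Integrate in week 2; Audit in week 5; Launch in week 1; Build in week 3.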